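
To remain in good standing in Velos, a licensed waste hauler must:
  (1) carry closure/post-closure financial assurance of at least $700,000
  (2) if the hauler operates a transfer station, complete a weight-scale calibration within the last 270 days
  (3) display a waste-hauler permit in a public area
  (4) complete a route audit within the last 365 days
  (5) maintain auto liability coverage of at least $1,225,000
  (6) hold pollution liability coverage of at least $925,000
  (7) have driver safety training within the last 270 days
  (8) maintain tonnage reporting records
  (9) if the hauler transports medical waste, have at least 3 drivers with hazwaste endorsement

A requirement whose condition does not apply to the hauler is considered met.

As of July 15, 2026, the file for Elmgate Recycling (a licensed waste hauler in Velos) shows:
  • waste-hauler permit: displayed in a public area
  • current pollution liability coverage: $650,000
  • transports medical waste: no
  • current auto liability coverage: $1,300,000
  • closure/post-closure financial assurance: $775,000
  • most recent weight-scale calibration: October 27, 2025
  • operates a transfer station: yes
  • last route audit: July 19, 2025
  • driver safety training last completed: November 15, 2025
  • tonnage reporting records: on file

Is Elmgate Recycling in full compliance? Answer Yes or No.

No

1. closure/post-closure financial assurance $775,000 ≥ $700,000 → met
2. condition 'operates a transfer station' holds; weight-scale calibration 261 days ago vs limit 270 → met
3. waste-hauler permit present → met
4. route audit 361 days ago vs limit 365 → met
5. auto liability coverage $1,300,000 ≥ $1,225,000 → met
6. pollution liability coverage $650,000 < $925,000 → not met
7. driver safety training 242 days ago vs limit 270 → met
8. tonnage reporting records present → met
9. condition 'transports medical waste' does not hold → requirement n/a → met
Not met: 6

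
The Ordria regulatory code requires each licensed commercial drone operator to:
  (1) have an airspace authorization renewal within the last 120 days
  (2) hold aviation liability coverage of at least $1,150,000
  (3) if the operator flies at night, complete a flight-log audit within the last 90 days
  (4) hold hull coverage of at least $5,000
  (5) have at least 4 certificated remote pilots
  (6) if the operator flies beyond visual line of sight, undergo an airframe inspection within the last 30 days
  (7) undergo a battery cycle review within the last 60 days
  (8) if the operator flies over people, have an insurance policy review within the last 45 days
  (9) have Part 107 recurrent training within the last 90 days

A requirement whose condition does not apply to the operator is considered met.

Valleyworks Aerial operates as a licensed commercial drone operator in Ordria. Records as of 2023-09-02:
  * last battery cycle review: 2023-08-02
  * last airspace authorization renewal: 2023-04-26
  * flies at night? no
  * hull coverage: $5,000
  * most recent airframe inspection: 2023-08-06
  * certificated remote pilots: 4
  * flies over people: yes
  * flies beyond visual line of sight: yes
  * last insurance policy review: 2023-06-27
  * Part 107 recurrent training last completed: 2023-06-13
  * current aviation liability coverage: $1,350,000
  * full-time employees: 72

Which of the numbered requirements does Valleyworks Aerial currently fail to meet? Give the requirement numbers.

1, 8

1. airspace authorization renewal 129 days ago vs limit 120 → not met
2. aviation liability coverage $1,350,000 ≥ $1,150,000 → met
3. condition 'flies at night' does not hold → requirement n/a → met
4. hull coverage $5,000 ≥ $5,000 → met
5. certificated remote pilots 4 ≥ 4 → met
6. condition 'flies beyond visual line of sight' holds; airframe inspection 27 days ago vs limit 30 → met
7. battery cycle review 31 days ago vs limit 60 → met
8. condition 'flies over people' holds; insurance policy review 67 days ago vs limit 45 → not met
9. Part 107 recurrent training 81 days ago vs limit 90 → met
Not met: 1, 8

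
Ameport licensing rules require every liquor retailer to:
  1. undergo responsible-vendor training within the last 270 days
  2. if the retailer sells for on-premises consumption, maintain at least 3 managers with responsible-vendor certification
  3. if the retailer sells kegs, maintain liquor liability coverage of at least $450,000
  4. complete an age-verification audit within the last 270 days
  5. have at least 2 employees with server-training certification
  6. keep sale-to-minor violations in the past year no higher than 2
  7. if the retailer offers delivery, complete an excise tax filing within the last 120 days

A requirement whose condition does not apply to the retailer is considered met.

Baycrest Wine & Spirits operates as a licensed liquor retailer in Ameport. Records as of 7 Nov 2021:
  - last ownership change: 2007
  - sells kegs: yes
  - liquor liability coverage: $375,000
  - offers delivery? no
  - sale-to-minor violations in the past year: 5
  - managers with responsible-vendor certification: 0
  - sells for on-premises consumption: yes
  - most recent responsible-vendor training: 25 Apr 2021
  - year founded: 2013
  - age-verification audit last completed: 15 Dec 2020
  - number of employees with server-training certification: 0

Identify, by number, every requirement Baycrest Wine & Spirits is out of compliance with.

2, 3, 4, 5, 6

1. responsible-vendor training 196 days ago vs limit 270 → met
2. condition 'sells for on-premises consumption' holds; managers with responsible-vendor certification 0 < 3 → not met
3. condition 'sells kegs' holds; liquor liability coverage $375,000 < $450,000 → not met
4. age-verification audit 327 days ago vs limit 270 → not met
5. employees with server-training certification 0 < 2 → not met
6. sale-to-minor violations in the past year 5 > 2 → not met
7. condition 'offers delivery' does not hold → requirement n/a → met
Not met: 2, 3, 4, 5, 6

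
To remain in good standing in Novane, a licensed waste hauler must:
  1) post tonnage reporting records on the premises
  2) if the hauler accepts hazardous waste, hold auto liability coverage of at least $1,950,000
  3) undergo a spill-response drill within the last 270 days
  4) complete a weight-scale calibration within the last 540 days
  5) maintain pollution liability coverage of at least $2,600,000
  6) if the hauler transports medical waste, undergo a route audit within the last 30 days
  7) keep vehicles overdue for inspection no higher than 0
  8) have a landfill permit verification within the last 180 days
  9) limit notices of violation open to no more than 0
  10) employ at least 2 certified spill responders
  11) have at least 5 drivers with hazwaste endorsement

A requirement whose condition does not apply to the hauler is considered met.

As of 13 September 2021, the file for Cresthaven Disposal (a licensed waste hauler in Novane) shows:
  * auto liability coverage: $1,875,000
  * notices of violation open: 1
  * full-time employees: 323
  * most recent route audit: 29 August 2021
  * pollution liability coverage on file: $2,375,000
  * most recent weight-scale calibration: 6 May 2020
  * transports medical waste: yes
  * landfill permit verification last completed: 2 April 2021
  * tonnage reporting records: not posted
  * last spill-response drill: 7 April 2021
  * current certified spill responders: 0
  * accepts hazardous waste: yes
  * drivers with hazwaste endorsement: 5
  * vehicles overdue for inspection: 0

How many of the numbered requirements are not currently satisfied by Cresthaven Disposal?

5

1. tonnage reporting records absent → not met
2. condition 'accepts hazardous waste' holds; auto liability coverage $1,875,000 < $1,950,000 → not met
3. spill-response drill 159 days ago vs limit 270 → met
4. weight-scale calibration 495 days ago vs limit 540 → met
5. pollution liability coverage $2,375,000 < $2,600,000 → not met
6. condition 'transports medical waste' holds; route audit 15 days ago vs limit 30 → met
7. vehicles overdue for inspection 0 ≤ 0 → met
8. landfill permit verification 164 days ago vs limit 180 → met
9. notices of violation open 1 > 0 → not met
10. certified spill responders 0 < 2 → not met
11. drivers with hazwaste endorsement 5 ≥ 5 → met
Not met: 5 of 11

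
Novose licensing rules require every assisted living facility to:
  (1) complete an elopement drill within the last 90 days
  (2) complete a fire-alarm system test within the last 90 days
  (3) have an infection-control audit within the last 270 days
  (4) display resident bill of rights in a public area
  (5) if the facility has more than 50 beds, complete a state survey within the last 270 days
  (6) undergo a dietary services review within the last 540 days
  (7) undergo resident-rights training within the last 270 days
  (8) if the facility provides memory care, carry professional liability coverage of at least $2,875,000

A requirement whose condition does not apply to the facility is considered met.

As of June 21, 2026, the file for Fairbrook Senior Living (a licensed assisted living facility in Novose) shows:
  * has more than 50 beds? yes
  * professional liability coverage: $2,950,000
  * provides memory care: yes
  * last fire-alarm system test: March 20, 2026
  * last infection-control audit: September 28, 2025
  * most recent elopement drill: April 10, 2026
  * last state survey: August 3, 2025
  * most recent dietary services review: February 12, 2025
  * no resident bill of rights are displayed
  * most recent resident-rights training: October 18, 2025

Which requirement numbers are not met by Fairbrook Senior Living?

2, 4, 5

1. elopement drill 72 days ago vs limit 90 → met
2. fire-alarm system test 93 days ago vs limit 90 → not met
3. infection-control audit 266 days ago vs limit 270 → met
4. resident bill of rights absent → not met
5. condition 'has more than 50 beds' holds; state survey 322 days ago vs limit 270 → not met
6. dietary services review 494 days ago vs limit 540 → met
7. resident-rights training 246 days ago vs limit 270 → met
8. condition 'provides memory care' holds; professional liability coverage $2,950,000 ≥ $2,875,000 → met
Not met: 2, 4, 5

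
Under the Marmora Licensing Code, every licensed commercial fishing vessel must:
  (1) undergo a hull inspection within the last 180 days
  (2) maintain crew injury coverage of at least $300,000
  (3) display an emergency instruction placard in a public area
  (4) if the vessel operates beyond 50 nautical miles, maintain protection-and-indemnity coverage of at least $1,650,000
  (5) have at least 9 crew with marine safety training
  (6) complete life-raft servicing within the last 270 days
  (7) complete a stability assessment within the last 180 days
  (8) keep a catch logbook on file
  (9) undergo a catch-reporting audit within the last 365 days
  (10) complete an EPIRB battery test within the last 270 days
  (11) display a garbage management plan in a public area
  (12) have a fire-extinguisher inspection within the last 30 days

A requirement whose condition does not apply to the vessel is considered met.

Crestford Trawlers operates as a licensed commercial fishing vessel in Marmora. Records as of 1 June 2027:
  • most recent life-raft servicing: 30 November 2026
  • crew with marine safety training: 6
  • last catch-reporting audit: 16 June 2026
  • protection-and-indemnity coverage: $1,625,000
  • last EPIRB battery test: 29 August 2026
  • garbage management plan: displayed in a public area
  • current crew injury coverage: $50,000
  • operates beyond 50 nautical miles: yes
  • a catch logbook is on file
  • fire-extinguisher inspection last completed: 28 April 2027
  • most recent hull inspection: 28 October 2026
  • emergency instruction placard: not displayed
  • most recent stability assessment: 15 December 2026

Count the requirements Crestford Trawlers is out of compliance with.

7

1. hull inspection 216 days ago vs limit 180 → not met
2. crew injury coverage $50,000 < $300,000 → not met
3. emergency instruction placard absent → not met
4. condition 'operates beyond 50 nautical miles' holds; protection-and-indemnity coverage $1,625,000 < $1,650,000 → not met
5. crew with marine safety training 6 < 9 → not met
6. life-raft servicing 183 days ago vs limit 270 → met
7. stability assessment 168 days ago vs limit 180 → met
8. catch logbook present → met
9. catch-reporting audit 350 days ago vs limit 365 → met
10. EPIRB battery test 276 days ago vs limit 270 → not met
11. garbage management plan present → met
12. fire-extinguisher inspection 34 days ago vs limit 30 → not met
Not met: 7 of 12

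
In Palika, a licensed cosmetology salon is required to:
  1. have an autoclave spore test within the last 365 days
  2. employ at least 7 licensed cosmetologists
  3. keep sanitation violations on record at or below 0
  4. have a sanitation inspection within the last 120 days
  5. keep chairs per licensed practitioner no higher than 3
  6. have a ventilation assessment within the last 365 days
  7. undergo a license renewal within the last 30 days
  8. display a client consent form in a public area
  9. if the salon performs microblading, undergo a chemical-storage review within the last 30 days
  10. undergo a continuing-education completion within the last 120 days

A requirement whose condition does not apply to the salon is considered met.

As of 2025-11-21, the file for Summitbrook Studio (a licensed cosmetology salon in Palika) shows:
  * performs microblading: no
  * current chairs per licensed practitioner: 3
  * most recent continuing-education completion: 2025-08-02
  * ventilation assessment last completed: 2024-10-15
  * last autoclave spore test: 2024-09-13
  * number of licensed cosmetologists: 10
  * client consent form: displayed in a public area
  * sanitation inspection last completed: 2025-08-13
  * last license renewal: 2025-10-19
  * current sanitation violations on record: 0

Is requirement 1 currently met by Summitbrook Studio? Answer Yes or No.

1. autoclave spore test 434 days ago vs limit 365 → not met

No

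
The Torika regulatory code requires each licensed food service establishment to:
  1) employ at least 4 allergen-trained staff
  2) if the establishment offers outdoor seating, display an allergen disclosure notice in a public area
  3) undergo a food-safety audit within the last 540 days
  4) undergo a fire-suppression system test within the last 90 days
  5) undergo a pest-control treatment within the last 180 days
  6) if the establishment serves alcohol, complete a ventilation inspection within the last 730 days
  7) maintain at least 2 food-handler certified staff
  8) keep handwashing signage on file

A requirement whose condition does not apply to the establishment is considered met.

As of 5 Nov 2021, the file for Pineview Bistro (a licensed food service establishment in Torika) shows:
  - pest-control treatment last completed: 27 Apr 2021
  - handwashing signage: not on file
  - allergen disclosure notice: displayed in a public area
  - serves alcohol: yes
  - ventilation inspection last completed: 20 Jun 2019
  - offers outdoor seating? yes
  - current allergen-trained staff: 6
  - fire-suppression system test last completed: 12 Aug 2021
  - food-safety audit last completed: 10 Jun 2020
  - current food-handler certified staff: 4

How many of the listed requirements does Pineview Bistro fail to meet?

3

1. allergen-trained staff 6 ≥ 4 → met
2. condition 'offers outdoor seating' holds; allergen disclosure notice present → met
3. food-safety audit 513 days ago vs limit 540 → met
4. fire-suppression system test 85 days ago vs limit 90 → met
5. pest-control treatment 192 days ago vs limit 180 → not met
6. condition 'serves alcohol' holds; ventilation inspection 869 days ago vs limit 730 → not met
7. food-handler certified staff 4 ≥ 2 → met
8. handwashing signage absent → not met
Not met: 3 of 8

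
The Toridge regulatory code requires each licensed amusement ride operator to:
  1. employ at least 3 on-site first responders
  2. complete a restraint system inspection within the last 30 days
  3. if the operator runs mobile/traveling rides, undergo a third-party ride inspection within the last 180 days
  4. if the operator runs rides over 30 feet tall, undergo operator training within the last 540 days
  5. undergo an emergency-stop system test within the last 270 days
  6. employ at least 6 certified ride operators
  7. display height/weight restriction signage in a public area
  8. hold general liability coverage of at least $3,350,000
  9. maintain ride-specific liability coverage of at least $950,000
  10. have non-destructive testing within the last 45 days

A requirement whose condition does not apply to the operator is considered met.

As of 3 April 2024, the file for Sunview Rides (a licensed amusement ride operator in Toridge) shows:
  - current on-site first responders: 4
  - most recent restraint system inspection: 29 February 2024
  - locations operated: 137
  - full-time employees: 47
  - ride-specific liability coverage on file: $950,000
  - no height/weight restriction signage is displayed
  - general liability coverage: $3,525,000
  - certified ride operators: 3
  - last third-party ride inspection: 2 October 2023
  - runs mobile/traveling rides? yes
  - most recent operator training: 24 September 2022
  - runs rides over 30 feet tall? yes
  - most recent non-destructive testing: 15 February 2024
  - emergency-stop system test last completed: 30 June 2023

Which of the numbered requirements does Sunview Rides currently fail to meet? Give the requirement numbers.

1. on-site first responders 4 ≥ 3 → met
2. restraint system inspection 34 days ago vs limit 30 → not met
3. condition 'runs mobile/traveling rides' holds; third-party ride inspection 184 days ago vs limit 180 → not met
4. condition 'runs rides over 30 feet tall' holds; operator training 557 days ago vs limit 540 → not met
5. emergency-stop system test 278 days ago vs limit 270 → not met
6. certified ride operators 3 < 6 → not met
7. height/weight restriction signage absent → not met
8. general liability coverage $3,525,000 ≥ $3,350,000 → met
9. ride-specific liability coverage $950,000 ≥ $950,000 → met
10. non-destructive testing 48 days ago vs limit 45 → not met
Not met: 2, 3, 4, 5, 6, 7, 10

2, 3, 4, 5, 6, 7, 10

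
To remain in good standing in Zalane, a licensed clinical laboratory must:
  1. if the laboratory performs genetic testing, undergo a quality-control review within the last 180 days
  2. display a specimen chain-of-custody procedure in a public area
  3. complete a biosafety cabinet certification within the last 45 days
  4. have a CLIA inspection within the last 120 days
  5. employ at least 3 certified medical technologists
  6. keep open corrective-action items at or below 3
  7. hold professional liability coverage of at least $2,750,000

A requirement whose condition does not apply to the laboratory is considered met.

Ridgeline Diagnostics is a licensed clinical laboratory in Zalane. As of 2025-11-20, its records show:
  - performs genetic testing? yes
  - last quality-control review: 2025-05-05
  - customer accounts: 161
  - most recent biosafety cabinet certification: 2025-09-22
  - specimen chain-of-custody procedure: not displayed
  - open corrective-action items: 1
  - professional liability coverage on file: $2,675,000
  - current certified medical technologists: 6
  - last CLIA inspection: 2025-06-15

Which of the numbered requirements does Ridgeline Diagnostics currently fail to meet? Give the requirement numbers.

1. condition 'performs genetic testing' holds; quality-control review 199 days ago vs limit 180 → not met
2. specimen chain-of-custody procedure absent → not met
3. biosafety cabinet certification 59 days ago vs limit 45 → not met
4. CLIA inspection 158 days ago vs limit 120 → not met
5. certified medical technologists 6 ≥ 3 → met
6. open corrective-action items 1 ≤ 3 → met
7. professional liability coverage $2,675,000 < $2,750,000 → not met
Not met: 1, 2, 3, 4, 7

1, 2, 3, 4, 7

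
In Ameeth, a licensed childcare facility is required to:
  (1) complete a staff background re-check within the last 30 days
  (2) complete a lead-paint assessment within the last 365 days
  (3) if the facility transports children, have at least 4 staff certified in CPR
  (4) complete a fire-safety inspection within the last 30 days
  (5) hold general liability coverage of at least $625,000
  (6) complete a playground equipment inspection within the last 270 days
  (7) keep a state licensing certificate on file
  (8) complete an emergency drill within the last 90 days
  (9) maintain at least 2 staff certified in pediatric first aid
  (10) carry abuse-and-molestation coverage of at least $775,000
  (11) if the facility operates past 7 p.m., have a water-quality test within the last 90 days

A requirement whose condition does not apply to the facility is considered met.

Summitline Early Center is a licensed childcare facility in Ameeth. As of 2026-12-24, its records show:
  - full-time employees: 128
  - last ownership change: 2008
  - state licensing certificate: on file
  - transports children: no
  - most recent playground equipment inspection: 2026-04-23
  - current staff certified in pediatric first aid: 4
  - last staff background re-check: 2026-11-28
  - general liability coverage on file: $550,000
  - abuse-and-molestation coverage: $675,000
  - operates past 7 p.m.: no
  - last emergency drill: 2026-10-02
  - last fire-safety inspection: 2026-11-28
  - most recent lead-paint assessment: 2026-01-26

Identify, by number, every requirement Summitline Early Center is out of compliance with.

5, 10

1. staff background re-check 26 days ago vs limit 30 → met
2. lead-paint assessment 332 days ago vs limit 365 → met
3. condition 'transports children' does not hold → requirement n/a → met
4. fire-safety inspection 26 days ago vs limit 30 → met
5. general liability coverage $550,000 < $625,000 → not met
6. playground equipment inspection 245 days ago vs limit 270 → met
7. state licensing certificate present → met
8. emergency drill 83 days ago vs limit 90 → met
9. staff certified in pediatric first aid 4 ≥ 2 → met
10. abuse-and-molestation coverage $675,000 < $775,000 → not met
11. condition 'operates past 7 p.m.' does not hold → requirement n/a → met
Not met: 5, 10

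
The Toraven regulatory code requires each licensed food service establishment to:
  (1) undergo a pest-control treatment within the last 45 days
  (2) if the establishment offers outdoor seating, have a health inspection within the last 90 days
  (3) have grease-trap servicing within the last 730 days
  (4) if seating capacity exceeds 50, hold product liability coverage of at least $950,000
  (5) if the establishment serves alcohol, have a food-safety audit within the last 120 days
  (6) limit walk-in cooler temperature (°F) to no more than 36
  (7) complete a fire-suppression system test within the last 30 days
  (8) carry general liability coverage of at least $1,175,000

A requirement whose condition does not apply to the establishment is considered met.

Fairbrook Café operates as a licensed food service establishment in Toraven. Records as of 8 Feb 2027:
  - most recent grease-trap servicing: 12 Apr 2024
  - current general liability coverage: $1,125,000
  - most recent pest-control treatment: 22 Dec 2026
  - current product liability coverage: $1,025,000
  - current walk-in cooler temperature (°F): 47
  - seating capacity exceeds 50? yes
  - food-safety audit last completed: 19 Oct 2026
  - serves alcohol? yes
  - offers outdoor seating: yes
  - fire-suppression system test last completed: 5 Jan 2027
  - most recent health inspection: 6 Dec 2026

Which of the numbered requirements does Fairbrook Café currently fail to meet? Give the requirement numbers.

1. pest-control treatment 48 days ago vs limit 45 → not met
2. condition 'offers outdoor seating' holds; health inspection 64 days ago vs limit 90 → met
3. grease-trap servicing 1032 days ago vs limit 730 → not met
4. condition 'seating capacity exceeds 50' holds; product liability coverage $1,025,000 ≥ $950,000 → met
5. condition 'serves alcohol' holds; food-safety audit 112 days ago vs limit 120 → met
6. walk-in cooler temperature (°F) 47 > 36 → not met
7. fire-suppression system test 34 days ago vs limit 30 → not met
8. general liability coverage $1,125,000 < $1,175,000 → not met
Not met: 1, 3, 6, 7, 8

1, 3, 6, 7, 8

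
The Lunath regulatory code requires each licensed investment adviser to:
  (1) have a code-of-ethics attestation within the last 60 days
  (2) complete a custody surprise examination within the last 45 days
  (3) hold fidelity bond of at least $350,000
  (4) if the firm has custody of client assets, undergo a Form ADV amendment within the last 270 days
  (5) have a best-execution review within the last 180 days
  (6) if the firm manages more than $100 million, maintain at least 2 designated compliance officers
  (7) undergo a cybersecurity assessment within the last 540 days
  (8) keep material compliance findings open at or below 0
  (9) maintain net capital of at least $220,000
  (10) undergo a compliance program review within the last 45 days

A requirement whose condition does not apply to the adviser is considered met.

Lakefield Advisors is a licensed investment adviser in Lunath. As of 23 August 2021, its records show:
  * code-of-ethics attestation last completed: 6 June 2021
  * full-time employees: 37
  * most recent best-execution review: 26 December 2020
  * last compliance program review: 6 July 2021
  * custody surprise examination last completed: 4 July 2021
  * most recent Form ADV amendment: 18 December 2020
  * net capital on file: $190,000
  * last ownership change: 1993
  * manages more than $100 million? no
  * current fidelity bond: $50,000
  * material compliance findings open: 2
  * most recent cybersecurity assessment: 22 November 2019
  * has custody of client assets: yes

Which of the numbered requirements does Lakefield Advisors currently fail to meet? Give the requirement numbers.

1, 2, 3, 5, 7, 8, 9, 10

1. code-of-ethics attestation 78 days ago vs limit 60 → not met
2. custody surprise examination 50 days ago vs limit 45 → not met
3. fidelity bond $50,000 < $350,000 → not met
4. condition 'has custody of client assets' holds; Form ADV amendment 248 days ago vs limit 270 → met
5. best-execution review 240 days ago vs limit 180 → not met
6. condition 'manages more than $100 million' does not hold → requirement n/a → met
7. cybersecurity assessment 640 days ago vs limit 540 → not met
8. material compliance findings open 2 > 0 → not met
9. net capital $190,000 < $220,000 → not met
10. compliance program review 48 days ago vs limit 45 → not met
Not met: 1, 2, 3, 5, 7, 8, 9, 10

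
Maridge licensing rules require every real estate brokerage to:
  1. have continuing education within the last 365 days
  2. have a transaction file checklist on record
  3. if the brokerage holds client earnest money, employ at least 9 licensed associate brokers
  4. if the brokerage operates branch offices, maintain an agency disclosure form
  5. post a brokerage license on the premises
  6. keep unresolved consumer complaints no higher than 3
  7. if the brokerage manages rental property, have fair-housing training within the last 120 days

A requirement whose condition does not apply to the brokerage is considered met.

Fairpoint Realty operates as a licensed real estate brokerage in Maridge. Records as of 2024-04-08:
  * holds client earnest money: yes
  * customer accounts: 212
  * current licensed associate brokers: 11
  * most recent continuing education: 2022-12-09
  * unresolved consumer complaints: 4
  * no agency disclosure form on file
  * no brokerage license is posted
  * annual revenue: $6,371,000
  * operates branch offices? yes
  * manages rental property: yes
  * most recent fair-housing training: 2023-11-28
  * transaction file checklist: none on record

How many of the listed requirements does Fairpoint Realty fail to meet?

1. continuing education 486 days ago vs limit 365 → not met
2. transaction file checklist absent → not met
3. condition 'holds client earnest money' holds; licensed associate brokers 11 ≥ 9 → met
4. condition 'operates branch offices' holds; agency disclosure form absent → not met
5. brokerage license absent → not met
6. unresolved consumer complaints 4 > 3 → not met
7. condition 'manages rental property' holds; fair-housing training 132 days ago vs limit 120 → not met
Not met: 6 of 7

6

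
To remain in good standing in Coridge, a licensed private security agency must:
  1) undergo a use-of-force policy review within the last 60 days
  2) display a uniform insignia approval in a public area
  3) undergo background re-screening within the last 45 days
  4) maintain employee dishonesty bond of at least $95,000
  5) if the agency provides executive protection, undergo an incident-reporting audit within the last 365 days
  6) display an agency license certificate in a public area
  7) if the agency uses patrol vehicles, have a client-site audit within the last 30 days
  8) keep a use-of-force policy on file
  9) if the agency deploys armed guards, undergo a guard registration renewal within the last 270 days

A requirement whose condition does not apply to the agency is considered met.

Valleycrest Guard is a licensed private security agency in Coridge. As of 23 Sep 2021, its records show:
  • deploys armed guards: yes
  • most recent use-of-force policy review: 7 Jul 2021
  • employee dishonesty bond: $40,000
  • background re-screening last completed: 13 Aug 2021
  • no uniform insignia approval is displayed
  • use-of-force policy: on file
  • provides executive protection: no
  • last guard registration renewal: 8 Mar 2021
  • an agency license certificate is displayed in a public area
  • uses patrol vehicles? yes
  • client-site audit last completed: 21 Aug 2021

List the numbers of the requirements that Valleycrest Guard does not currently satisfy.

1. use-of-force policy review 78 days ago vs limit 60 → not met
2. uniform insignia approval absent → not met
3. background re-screening 41 days ago vs limit 45 → met
4. employee dishonesty bond $40,000 < $95,000 → not met
5. condition 'provides executive protection' does not hold → requirement n/a → met
6. agency license certificate present → met
7. condition 'uses patrol vehicles' holds; client-site audit 33 days ago vs limit 30 → not met
8. use-of-force policy present → met
9. condition 'deploys armed guards' holds; guard registration renewal 199 days ago vs limit 270 → met
Not met: 1, 2, 4, 7

1, 2, 4, 7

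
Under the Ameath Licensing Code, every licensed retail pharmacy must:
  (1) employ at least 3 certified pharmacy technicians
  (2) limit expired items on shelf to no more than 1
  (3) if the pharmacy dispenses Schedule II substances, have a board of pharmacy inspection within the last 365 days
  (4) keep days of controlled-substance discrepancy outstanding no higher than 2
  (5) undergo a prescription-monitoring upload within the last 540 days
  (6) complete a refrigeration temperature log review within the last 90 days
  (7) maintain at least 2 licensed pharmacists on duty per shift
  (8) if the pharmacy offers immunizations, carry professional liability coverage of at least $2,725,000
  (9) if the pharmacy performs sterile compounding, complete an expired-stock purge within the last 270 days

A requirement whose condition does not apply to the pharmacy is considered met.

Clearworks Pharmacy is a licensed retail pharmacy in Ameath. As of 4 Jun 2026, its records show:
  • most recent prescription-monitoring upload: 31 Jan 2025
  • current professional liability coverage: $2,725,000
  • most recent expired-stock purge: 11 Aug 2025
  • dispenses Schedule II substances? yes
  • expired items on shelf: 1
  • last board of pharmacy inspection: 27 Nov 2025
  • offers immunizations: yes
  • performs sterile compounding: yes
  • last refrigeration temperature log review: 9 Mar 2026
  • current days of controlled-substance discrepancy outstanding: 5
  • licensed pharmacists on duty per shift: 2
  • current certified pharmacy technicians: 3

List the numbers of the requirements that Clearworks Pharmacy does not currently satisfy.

4, 9

1. certified pharmacy technicians 3 ≥ 3 → met
2. expired items on shelf 1 ≤ 1 → met
3. condition 'dispenses Schedule II substances' holds; board of pharmacy inspection 189 days ago vs limit 365 → met
4. days of controlled-substance discrepancy outstanding 5 > 2 → not met
5. prescription-monitoring upload 489 days ago vs limit 540 → met
6. refrigeration temperature log review 87 days ago vs limit 90 → met
7. licensed pharmacists on duty per shift 2 ≥ 2 → met
8. condition 'offers immunizations' holds; professional liability coverage $2,725,000 ≥ $2,725,000 → met
9. condition 'performs sterile compounding' holds; expired-stock purge 297 days ago vs limit 270 → not met
Not met: 4, 9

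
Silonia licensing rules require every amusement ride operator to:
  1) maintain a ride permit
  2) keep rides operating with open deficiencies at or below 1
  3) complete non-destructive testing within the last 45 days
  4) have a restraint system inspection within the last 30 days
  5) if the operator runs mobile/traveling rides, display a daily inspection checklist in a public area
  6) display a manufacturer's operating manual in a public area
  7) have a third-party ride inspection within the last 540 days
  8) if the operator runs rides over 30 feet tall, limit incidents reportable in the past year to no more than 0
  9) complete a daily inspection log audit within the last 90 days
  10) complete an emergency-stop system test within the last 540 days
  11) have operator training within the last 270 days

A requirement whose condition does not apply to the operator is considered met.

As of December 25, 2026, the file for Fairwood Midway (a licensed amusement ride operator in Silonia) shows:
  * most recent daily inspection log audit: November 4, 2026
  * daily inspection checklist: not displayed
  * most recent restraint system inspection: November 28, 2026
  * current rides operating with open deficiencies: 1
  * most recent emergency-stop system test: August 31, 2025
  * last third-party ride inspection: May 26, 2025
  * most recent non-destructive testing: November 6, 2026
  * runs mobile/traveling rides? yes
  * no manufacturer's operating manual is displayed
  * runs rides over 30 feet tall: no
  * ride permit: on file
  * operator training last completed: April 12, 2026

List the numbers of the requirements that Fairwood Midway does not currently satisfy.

1. ride permit present → met
2. rides operating with open deficiencies 1 ≤ 1 → met
3. non-destructive testing 49 days ago vs limit 45 → not met
4. restraint system inspection 27 days ago vs limit 30 → met
5. condition 'runs mobile/traveling rides' holds; daily inspection checklist absent → not met
6. manufacturer's operating manual absent → not met
7. third-party ride inspection 578 days ago vs limit 540 → not met
8. condition 'runs rides over 30 feet tall' does not hold → requirement n/a → met
9. daily inspection log audit 51 days ago vs limit 90 → met
10. emergency-stop system test 481 days ago vs limit 540 → met
11. operator training 257 days ago vs limit 270 → met
Not met: 3, 5, 6, 7

3, 5, 6, 7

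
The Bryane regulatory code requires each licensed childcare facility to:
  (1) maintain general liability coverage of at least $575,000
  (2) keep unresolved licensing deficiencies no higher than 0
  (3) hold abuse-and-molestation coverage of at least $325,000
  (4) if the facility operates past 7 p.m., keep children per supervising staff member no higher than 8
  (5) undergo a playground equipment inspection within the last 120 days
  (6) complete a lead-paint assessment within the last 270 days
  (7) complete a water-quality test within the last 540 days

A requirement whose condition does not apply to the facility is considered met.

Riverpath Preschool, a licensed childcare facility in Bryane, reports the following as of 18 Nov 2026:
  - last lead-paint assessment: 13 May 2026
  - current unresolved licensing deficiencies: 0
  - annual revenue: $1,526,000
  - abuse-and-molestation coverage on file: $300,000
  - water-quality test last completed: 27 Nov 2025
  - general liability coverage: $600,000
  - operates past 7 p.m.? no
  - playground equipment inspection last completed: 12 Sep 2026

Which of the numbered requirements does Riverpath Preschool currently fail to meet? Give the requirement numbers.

1. general liability coverage $600,000 ≥ $575,000 → met
2. unresolved licensing deficiencies 0 ≤ 0 → met
3. abuse-and-molestation coverage $300,000 < $325,000 → not met
4. condition 'operates past 7 p.m.' does not hold → requirement n/a → met
5. playground equipment inspection 67 days ago vs limit 120 → met
6. lead-paint assessment 189 days ago vs limit 270 → met
7. water-quality test 356 days ago vs limit 540 → met
Not met: 3

3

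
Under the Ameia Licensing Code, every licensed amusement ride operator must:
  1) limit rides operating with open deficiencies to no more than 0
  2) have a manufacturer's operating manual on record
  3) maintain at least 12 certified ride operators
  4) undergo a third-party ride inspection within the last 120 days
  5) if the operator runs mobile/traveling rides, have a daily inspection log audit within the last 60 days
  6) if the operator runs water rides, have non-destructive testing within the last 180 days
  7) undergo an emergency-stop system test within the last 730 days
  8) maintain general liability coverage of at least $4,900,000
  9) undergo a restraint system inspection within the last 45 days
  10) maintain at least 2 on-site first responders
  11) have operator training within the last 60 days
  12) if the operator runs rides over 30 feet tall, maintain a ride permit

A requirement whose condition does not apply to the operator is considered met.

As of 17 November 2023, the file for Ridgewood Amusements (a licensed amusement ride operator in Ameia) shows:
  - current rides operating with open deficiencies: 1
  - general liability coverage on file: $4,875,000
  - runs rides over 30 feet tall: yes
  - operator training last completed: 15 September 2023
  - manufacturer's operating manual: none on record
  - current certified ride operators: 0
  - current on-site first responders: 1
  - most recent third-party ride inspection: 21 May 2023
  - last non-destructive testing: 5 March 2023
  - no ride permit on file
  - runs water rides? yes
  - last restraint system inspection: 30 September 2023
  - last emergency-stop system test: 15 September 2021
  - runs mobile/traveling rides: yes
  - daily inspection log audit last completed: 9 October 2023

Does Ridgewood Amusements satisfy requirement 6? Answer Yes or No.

No

6. condition 'runs water rides' holds; non-destructive testing 257 days ago vs limit 180 → not met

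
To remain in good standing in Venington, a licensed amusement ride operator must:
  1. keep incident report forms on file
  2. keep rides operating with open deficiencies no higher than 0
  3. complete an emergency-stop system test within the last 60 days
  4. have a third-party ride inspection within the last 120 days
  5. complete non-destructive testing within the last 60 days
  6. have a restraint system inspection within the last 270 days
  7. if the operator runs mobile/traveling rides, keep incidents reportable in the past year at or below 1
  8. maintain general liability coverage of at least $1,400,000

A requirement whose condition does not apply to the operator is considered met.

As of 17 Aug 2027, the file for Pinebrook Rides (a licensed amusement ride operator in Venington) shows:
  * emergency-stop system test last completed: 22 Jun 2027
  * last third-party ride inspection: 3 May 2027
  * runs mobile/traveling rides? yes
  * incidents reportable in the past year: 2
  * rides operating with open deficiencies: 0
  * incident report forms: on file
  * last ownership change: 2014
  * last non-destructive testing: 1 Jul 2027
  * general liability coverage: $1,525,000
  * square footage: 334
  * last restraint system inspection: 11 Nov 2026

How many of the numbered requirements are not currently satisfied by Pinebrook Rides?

2

1. incident report forms present → met
2. rides operating with open deficiencies 0 ≤ 0 → met
3. emergency-stop system test 56 days ago vs limit 60 → met
4. third-party ride inspection 106 days ago vs limit 120 → met
5. non-destructive testing 47 days ago vs limit 60 → met
6. restraint system inspection 279 days ago vs limit 270 → not met
7. condition 'runs mobile/traveling rides' holds; incidents reportable in the past year 2 > 1 → not met
8. general liability coverage $1,525,000 ≥ $1,400,000 → met
Not met: 2 of 8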